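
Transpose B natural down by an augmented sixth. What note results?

Db

A sixth below B lands on the letter D.
An augmented sixth spans 10 semitones, so B moves to pitch class 1. On the letter D that is Db.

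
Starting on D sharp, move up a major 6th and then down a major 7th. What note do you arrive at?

A major sixth up from D# is B# (letter B, 9 semitones up).
A major seventh down from B# is C# (letter C, 11 semitones down).

C#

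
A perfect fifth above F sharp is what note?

F up a perfect fifth is C, so the target letter is C.
From F#, a perfect fifth is 7 semitones up: C#.

C#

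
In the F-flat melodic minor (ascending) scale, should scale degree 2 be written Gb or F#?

Gb

Each scale degree takes a distinct letter name. Degree 2 of a scale on F must use the letter G.
Gb and F# are enharmonically the same pitch, but only Gb uses the letter G, so it is the correct spelling here.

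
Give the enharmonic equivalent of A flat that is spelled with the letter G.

G#

Ab is pitch class 8. The letter G alone is pitch class 7.
To reach pitch class 8 from G requires an offset of +1 semitone, i.e. sharp: G#.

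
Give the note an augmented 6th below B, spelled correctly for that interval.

Db

A sixth below B lands on the letter D.
An augmented sixth spans 10 semitones, so B moves to pitch class 1. On the letter D that is Db.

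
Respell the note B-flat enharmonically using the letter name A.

Bb is pitch class 10. The letter A alone is pitch class 9.
To reach pitch class 10 from A requires an offset of +1 semitone, i.e. sharp: A#.

A#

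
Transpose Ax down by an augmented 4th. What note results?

A fourth below A lands on the letter E.
An augmented fourth spans 6 semitones, so A## moves to pitch class 5. On the letter E that is E#.

E#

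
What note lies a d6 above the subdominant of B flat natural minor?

The subdominant of Bb natural minor is Eb.
A diminished sixth (7 semitones) above Eb lands on the letter C, giving Cbb.

Cbb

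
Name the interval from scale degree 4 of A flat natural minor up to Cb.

Scale degree 4 of Ab natural minor is Db.
Db up to Cb: letters D→C make it a seventh; 10 semitones makes it minor.

minor seventh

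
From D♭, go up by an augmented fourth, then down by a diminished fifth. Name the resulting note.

C#

An augmented fourth up from Db is G (letter G, 6 semitones up).
A diminished fifth down from G is C# (letter C, 6 semitones down).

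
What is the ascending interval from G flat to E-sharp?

The letter names run G→E, a span of 5 letter steps, so the interval is some kind of sixth.
Gb to E# is 11 semitones. A major sixth is 9, so 11 makes it doubly augmented.

doubly augmented sixth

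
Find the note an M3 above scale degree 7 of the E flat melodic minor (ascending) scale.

F#

Scale degree 7 of Eb melodic minor (ascending) is D.
A major third (4 semitones) above D lands on the letter F, giving F#.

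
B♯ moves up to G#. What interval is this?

minor sixth

The letter names run B→G, a span of 5 letter steps, so the interval is some kind of sixth.
B# to G# is 8 semitones. A major sixth is 9, so 8 makes it minor.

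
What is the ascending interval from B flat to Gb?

minor sixth

Counting letters B–C–D–E–F–G gives a sixth.
Bb→Gb = 8 semitones, 1 narrower than the major sixth (9), so minor.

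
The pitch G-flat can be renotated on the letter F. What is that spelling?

Gb is pitch class 6. The letter F alone is pitch class 5.
To reach pitch class 6 from F requires an offset of +1 semitone, i.e. sharp: F#.

F#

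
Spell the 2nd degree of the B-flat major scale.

Degree 2 takes the letter 1 step above B, which is C.
In major, degree 2 sits 2 semitones above the tonic. Bb + 2 semitones is pitch class 0, spelled on C as C.

C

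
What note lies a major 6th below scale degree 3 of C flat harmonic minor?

Scale degree 3 of Cb harmonic minor is Ebb.
A major sixth (9 semitones) below Ebb lands on the letter G, giving Gbb.

Gbb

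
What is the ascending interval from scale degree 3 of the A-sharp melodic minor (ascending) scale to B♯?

major seventh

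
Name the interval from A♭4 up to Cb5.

Counting letters A–B–C gives a third.
Ab→Cb = 3 semitones, 1 narrower than the major third (4), so minor.

minor third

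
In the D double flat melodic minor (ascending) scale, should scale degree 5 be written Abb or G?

Abb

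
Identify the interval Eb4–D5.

major seventh

Counting letters E–F–G–A–B–C–D gives a seventh.
Eb→D = 11 semitones, exactly the major seventh.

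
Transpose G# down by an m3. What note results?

G down a major third is Eb, so the target letter is E.
From G#, a minor third is 3 semitones down: E#.

E#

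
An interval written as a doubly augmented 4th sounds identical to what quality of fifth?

perfect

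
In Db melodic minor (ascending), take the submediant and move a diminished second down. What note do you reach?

A#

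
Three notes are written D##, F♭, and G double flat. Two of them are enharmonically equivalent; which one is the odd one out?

Gbb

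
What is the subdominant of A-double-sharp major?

Degree 4 takes the letter 3 steps above A, which is D.
In major, degree 4 sits 5 semitones above the tonic. A## + 5 semitones is pitch class 4, spelled on D as D##.

D##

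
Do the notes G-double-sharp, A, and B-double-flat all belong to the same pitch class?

G## = pitch class 9 and A = pitch class 9 and Bbb = pitch class 9 — the same pitch class, so they are enharmonic equivalents.

Yes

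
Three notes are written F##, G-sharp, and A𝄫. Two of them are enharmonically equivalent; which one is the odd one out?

In 12-tone equal temperament, enharmonic equivalents share a pitch class. F## is pitch class 7; G# is pitch class 8; Abb is pitch class 7.
F## and Abb share pitch class 7, while G# is pitch class 8.

G#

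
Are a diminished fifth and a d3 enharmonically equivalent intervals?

A diminished fifth spans 6 semitones; a diminished third spans 2.
The spans differ, so they are not enharmonic equivalents.

No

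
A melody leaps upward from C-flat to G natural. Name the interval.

augmented fifth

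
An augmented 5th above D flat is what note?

A fifth above D lands on the letter A.
An augmented fifth spans 8 semitones, so Db moves to pitch class 9. On the letter A that is A.

A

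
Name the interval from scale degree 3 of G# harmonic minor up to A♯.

Scale degree 3 of G# harmonic minor is B.
B up to A#: letters B→A make it a seventh; 11 semitones makes it major.

major seventh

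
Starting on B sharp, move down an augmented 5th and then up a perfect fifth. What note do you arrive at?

B

An augmented fifth down from B# is E (letter E, 8 semitones down).
A perfect fifth up from E is B (letter B, 7 semitones up).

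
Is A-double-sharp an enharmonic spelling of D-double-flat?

No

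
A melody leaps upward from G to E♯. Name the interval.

augmented sixth

Counting letters G–A–B–C–D–E gives a sixth.
G→E# = 10 semitones, 1 wider than the major sixth (9), so augmented.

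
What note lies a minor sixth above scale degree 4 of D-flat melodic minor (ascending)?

Ebb

Scale degree 4 of Db melodic minor (ascending) is Gb.
A minor sixth (8 semitones) above Gb lands on the letter E, giving Ebb.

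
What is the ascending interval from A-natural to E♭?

diminished fifth

Counting letters A–B–C–D–E gives a fifth.
A→Eb = 6 semitones, 1 narrower than the perfect fifth (7), so diminished.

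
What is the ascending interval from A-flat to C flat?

minor third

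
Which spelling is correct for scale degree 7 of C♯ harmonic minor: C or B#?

B#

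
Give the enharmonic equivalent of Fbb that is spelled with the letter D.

Fbb is pitch class 3. The letter D alone is pitch class 2.
To reach pitch class 3 from D requires an offset of +1 semitone, i.e. sharp: D#.

D#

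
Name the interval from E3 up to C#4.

Counting letters E–F–G–A–B–C gives a sixth.
E→C# = 9 semitones, exactly the major sixth.

major sixth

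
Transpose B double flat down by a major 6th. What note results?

A sixth below B lands on the letter D.
A major sixth spans 9 semitones, so Bbb moves to pitch class 0. On the letter D that is Dbb.

Dbb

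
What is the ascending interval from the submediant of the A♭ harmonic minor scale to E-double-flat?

minor seventh

The submediant of Ab harmonic minor is Fb.
Fb up to Ebb: letters F→E make it a seventh; 10 semitones makes it minor.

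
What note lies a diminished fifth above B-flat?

B up a perfect fifth is F#, so the target letter is F.
From Bb, a diminished fifth is 6 semitones up: Fb.

Fb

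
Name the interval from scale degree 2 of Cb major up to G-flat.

perfect fourth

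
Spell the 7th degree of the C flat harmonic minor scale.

Bb

Degree 7 takes the letter 6 steps above C, which is B.
In harmonic minor, degree 7 sits 11 semitones above the tonic. Cb + 11 semitones is pitch class 10, spelled on B as Bb.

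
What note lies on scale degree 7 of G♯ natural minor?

F#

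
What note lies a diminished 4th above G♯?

C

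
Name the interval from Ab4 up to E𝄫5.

diminished fifth

Counting letters A–B–C–D–E gives a fifth.
Ab→Ebb = 6 semitones, 1 narrower than the perfect fifth (7), so diminished.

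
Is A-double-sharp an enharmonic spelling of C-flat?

A## is pitch class 11; Cb is pitch class 11.
All spellings map to pitch class 11, so they are enharmonically equivalent.

Yes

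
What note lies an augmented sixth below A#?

C

A down a major sixth is C, so the target letter is C.
From A#, an augmented sixth is 10 semitones down: C.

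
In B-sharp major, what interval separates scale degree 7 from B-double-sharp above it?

Scale degree 7 of B# major is A##.
A## up to B##: letters A→B make it a second; 2 semitones makes it major.

major second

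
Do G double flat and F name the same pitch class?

Yes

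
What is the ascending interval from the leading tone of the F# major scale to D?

diminished seventh

The leading tone of F# major is E#.
E# up to D: letters E→D make it a seventh; 9 semitones makes it diminished.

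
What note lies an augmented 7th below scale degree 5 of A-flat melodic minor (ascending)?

Scale degree 5 of Ab melodic minor (ascending) is Eb.
An augmented seventh (12 semitones) below Eb lands on the letter F, giving Fbb.

Fbb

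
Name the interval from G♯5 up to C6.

The letter names run G→C, a span of 3 letter steps, so the interval is some kind of fourth.
G# to C is 4 semitones. A perfect fourth is 5, so 4 makes it diminished.

diminished fourth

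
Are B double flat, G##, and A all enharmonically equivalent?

Bbb is pitch class 9; G## is pitch class 9; A is pitch class 9.
All spellings map to pitch class 9, so they are enharmonically equivalent.

Yes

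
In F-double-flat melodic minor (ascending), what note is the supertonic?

Gbb

Degree 2 takes the letter 1 step above F, which is G.
In melodic minor (ascending), degree 2 sits 2 semitones above the tonic. Fbb + 2 semitones is pitch class 5, spelled on G as Gbb.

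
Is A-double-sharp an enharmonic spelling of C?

No

Two spellings are enharmonically equivalent only if they share a pitch class.
Here A## → 11, C → 0; 0 ≠ 11, so they are not.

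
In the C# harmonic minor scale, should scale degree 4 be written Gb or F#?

Each scale degree takes a distinct letter name. Degree 4 of a scale on C must use the letter F.
F# and Gb are enharmonically the same pitch, but only F# uses the letter F, so it is the correct spelling here.

F#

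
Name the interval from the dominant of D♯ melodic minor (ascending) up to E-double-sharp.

augmented fifth

The dominant of D# melodic minor (ascending) is A#.
A# up to E##: letters A→E make it a fifth; 8 semitones makes it augmented.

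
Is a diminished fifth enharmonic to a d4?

No

A diminished fifth spans 6 semitones; a diminished fourth spans 4.
The spans differ, so they are not enharmonic equivalents.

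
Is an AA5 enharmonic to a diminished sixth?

No

A doubly augmented fifth spans 9 semitones; a diminished sixth spans 7.
The spans differ, so they are not enharmonic equivalents.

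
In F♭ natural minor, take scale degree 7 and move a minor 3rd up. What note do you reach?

Scale degree 7 of Fb natural minor is Ebb.
A minor third (3 semitones) above Ebb lands on the letter G, giving Gbb.

Gbb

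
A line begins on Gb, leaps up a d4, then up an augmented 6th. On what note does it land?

A diminished fourth up from Gb is Cbb (letter C, 4 semitones up).
An augmented sixth up from Cbb is Ab (letter A, 10 semitones up).

Ab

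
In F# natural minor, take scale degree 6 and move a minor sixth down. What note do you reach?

Scale degree 6 of F# natural minor is D.
A minor sixth (8 semitones) below D lands on the letter F, giving F#.

F#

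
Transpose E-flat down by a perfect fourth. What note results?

Bb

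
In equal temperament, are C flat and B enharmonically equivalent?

Cb = pitch class 11 and B = pitch class 11 — the same pitch class, so they are enharmonic equivalents.

Yes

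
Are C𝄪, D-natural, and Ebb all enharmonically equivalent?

Yes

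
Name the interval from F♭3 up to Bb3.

Counting letters F–G–A–B gives a fourth.
Fb→Bb = 6 semitones, 1 wider than the perfect fourth (5), so augmented.

augmented fourth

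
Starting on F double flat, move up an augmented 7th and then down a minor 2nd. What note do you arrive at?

D

An augmented seventh up from Fbb is Eb (letter E, 12 semitones up).
A minor second down from Eb is D (letter D, 1 semitone down).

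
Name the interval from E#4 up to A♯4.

perfect fourth

Counting letters E–F–G–A gives a fourth.
E#→A# = 5 semitones, exactly the perfect fourth.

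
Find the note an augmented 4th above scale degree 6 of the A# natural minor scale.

B#

Scale degree 6 of A# natural minor is F#.
An augmented fourth (6 semitones) above F# lands on the letter B, giving B#.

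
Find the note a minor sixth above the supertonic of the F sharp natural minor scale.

The supertonic of F# natural minor is G#.
A minor sixth (8 semitones) above G# lands on the letter E, giving E.

E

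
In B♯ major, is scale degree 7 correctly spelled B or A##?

Each scale degree takes a distinct letter name. Degree 7 of a scale on B must use the letter A.
A## and B are enharmonically the same pitch, but only A## uses the letter A, so it is the correct spelling here.

A##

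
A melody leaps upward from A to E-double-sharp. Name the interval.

Counting letters A–B–C–D–E gives a fifth.
A→E## = 9 semitones, 2 wider than the perfect fifth (7), so doubly augmented.

doubly augmented fifth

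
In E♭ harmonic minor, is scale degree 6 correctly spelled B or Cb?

Each scale degree takes a distinct letter name. Degree 6 of a scale on E must use the letter C.
Cb and B are enharmonically the same pitch, but only Cb uses the letter C, so it is the correct spelling here.

Cb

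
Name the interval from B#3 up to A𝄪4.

major seventh

Counting letters B–C–D–E–F–G–A gives a seventh.
B#→A## = 11 semitones, exactly the major seventh.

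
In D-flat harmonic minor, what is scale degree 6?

The Db harmonic minor scale runs Db Eb Fb Gb Ab Bbb C.
Degree 6 is Bbb.

Bbb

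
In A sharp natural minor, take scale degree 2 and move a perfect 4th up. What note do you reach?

E#

Scale degree 2 of A# natural minor is B#.
A perfect fourth (5 semitones) above B# lands on the letter E, giving E#.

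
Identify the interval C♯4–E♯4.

major third

Counting letters C–D–E gives a third.
C#→E# = 4 semitones, exactly the major third.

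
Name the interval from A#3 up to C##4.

major third

The letter names run A→C, a span of 2 letter steps, so the interval is some kind of third.
A# to C## is 4 semitones. A major third is 4, so 4 makes it major.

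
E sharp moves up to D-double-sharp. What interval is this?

major seventh

Counting letters E–F–G–A–B–C–D gives a seventh.
E#→D## = 11 semitones, exactly the major seventh.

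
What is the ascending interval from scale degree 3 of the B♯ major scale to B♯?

minor sixth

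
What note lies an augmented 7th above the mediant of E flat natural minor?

The mediant of Eb natural minor is Gb.
An augmented seventh (12 semitones) above Gb lands on the letter F, giving F#.

F#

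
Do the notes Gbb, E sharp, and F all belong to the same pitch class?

Gbb is pitch class 5; E# is pitch class 5; F is pitch class 5.
All spellings map to pitch class 5, so they are enharmonically equivalent.

Yes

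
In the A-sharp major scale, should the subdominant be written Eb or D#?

D#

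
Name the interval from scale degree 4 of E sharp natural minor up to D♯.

perfect fourth

Scale degree 4 of E# natural minor is A#.
A# up to D#: letters A→D make it a fourth; 5 semitones makes it perfect.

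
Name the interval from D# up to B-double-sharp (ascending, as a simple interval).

augmented sixth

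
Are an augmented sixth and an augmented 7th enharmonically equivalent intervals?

No

An augmented sixth spans 10 semitones; an augmented seventh spans 12.
The spans differ, so they are not enharmonic equivalents.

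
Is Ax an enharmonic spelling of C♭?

Yes

A## = pitch class 11 and Cb = pitch class 11 — the same pitch class, so they are enharmonic equivalents.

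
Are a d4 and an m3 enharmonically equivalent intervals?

A diminished fourth spans 4 semitones; a minor third spans 3.
The spans differ, so they are not enharmonic equivalents.

No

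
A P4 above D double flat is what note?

Gbb

D up a perfect fourth is G, so the target letter is G.
From Dbb, a perfect fourth is 5 semitones up: Gbb.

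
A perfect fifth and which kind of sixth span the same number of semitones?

A perfect fifth spans 7 semitones.
A sixth spanning 7 semitones is diminished (the major sixth is 9).

diminished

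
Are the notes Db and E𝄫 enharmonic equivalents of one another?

No

Two spellings are enharmonically equivalent only if they share a pitch class.
Here Db → 1, Ebb → 2; 1 ≠ 2, so they are not.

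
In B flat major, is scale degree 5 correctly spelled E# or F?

F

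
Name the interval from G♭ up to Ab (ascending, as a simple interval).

major second

Counting letters G–A gives a second.
Gb→Ab = 2 semitones, exactly the major second.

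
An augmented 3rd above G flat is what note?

B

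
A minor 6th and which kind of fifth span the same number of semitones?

A minor sixth spans 8 semitones.
A fifth spanning 8 semitones is augmented (the perfect fifth is 7).

augmented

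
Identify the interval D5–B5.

major sixth

Counting letters D–E–F–G–A–B gives a sixth.
D→B = 9 semitones, exactly the major sixth.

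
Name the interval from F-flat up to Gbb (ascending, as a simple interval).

minor second

Counting letters F–G gives a second.
Fb→Gbb = 1 semitone, 1 narrower than the major second (2), so minor.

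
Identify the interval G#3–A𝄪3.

augmented second

Counting letters G–A gives a second.
G#→A## = 3 semitones, 1 wider than the major second (2), so augmented.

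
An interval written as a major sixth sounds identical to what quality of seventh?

A major sixth spans 9 semitones.
A seventh spanning 9 semitones is diminished (the major seventh is 11).

diminished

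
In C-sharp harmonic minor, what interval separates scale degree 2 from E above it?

minor second

Scale degree 2 of C# harmonic minor is D#.
D# up to E: letters D→E make it a second; 1 semitone makes it minor.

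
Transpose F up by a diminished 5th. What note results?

F up a perfect fifth is C, so the target letter is C.
From F, a diminished fifth is 6 semitones up: Cb.

Cb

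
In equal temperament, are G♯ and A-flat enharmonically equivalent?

Yes

G# = pitch class 8 and Ab = pitch class 8 — the same pitch class, so they are enharmonic equivalents.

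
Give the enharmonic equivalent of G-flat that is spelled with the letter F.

F#

Plain F sits 1 semitone below Gb, so on the letter F the same pitch needs a sharp: F#.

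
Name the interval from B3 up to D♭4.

diminished third

The letter names run B→D, a span of 2 letter steps, so the interval is some kind of third.
B to Db is 2 semitones. A major third is 4, so 2 makes it diminished.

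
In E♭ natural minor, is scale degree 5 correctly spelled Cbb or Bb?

Bb

Each scale degree takes a distinct letter name. Degree 5 of a scale on E must use the letter B.
Bb and Cbb are enharmonically the same pitch, but only Bb uses the letter B, so it is the correct spelling here.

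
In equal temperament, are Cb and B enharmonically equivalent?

Cb is pitch class 11; B is pitch class 11.
All spellings map to pitch class 11, so they are enharmonically equivalent.

Yes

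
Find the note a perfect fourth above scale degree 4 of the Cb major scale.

Bbb

Scale degree 4 of Cb major is Fb.
A perfect fourth (5 semitones) above Fb lands on the letter B, giving Bbb.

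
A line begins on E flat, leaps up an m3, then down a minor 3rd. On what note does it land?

Eb

A minor third up from Eb is Gb (letter G, 3 semitones up).
A minor third down from Gb is Eb (letter E, 3 semitones down).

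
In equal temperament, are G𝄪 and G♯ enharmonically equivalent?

G## is pitch class 9; G# is pitch class 8.
The pitch classes differ (9 vs. 8), so they are not enharmonic equivalents.

No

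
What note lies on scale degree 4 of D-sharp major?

Degree 4 takes the letter 3 steps above D, which is G.
In major, degree 4 sits 5 semitones above the tonic. D# + 5 semitones is pitch class 8, spelled on G as G#.

G#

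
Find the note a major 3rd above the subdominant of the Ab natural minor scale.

The subdominant of Ab natural minor is Db.
A major third (4 semitones) above Db lands on the letter F, giving F.

F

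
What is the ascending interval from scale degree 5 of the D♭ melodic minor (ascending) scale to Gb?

minor seventh

Scale degree 5 of Db melodic minor (ascending) is Ab.
Ab up to Gb: letters A→G make it a seventh; 10 semitones makes it minor.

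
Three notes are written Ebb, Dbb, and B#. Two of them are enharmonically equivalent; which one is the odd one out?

In 12-tone equal temperament, enharmonic equivalents share a pitch class. Ebb is pitch class 2; Dbb is pitch class 0; B# is pitch class 0.
Dbb and B# share pitch class 0, while Ebb is pitch class 2.

Ebb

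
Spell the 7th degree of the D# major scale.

C##

The D# major scale runs D# E# F## G# A# B# C##.
Degree 7 is C##.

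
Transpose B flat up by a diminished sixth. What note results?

A sixth above B lands on the letter G.
A diminished sixth spans 7 semitones, so Bb moves to pitch class 5. On the letter G that is Gbb.

Gbb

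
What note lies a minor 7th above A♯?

A up a major seventh is G#, so the target letter is G.
From A#, a minor seventh is 10 semitones up: G#.

G#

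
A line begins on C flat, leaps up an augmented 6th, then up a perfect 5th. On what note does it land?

E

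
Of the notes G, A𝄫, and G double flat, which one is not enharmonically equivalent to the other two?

Gbb

In 12-tone equal temperament, enharmonic equivalents share a pitch class. G is pitch class 7; Abb is pitch class 7; Gbb is pitch class 5.
G and Abb share pitch class 7, while Gbb is pitch class 5.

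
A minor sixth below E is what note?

G#

A sixth below E lands on the letter G.
A minor sixth spans 8 semitones, so E moves to pitch class 8. On the letter G that is G#.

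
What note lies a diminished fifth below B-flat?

E

A fifth below B lands on the letter E.
A diminished fifth spans 6 semitones, so Bb moves to pitch class 4. On the letter E that is E.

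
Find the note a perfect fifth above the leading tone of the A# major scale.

D##

The leading tone of A# major is G##.
A perfect fifth (7 semitones) above G## lands on the letter D, giving D##.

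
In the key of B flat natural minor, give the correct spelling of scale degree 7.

Ab

Degree 7 takes the letter 6 steps above B, which is A.
In natural minor, degree 7 sits 10 semitones above the tonic. Bb + 10 semitones is pitch class 8, spelled on A as Ab.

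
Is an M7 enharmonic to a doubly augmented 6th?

A major seventh spans 11 semitones; a doubly augmented sixth spans 11.
They are enharmonically equivalent.

Yes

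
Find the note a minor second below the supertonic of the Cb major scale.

The supertonic of Cb major is Db.
A minor second (1 semitone) below Db lands on the letter C, giving C.

C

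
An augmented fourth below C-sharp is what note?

G

A fourth below C lands on the letter G.
An augmented fourth spans 6 semitones, so C# moves to pitch class 7. On the letter G that is G.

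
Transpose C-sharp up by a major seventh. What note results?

C up a major seventh is B, so the target letter is B.
From C#, a major seventh is 11 semitones up: B#.

B#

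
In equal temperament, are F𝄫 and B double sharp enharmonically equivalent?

No

Fbb is pitch class 3; B## is pitch class 1.
The pitch classes differ (3 vs. 1), so they are not enharmonic equivalents.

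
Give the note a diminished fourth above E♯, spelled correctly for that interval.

A

E up a perfect fourth is A, so the target letter is A.
From E#, a diminished fourth is 4 semitones up: A.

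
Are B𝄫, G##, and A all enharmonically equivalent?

Bbb = pitch class 9 and G## = pitch class 9 and A = pitch class 9 — the same pitch class, so they are enharmonic equivalents.

Yes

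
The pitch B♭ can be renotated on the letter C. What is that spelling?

Plain C sits 2 semitones above Bb, so on the letter C the same pitch needs a double flat: Cbb.

Cbb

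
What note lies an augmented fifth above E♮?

B#

E up a perfect fifth is B, so the target letter is B.
From E, an augmented fifth is 8 semitones up: B#.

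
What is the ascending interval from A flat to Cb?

minor third

The letter names run A→C, a span of 2 letter steps, so the interval is some kind of third.
Ab to Cb is 3 semitones. A major third is 4, so 3 makes it minor.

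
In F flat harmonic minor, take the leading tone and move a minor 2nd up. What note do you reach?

Fb

The leading tone of Fb harmonic minor is Eb.
A minor second (1 semitone) above Eb lands on the letter F, giving Fb.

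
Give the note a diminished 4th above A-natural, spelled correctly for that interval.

A fourth above A lands on the letter D.
A diminished fourth spans 4 semitones, so A moves to pitch class 1. On the letter D that is Db.

Db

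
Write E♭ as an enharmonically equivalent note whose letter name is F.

Eb is pitch class 3. The letter F alone is pitch class 5.
To reach pitch class 3 from F requires an offset of -2 semitones, i.e. double flat: Fbb.

Fbb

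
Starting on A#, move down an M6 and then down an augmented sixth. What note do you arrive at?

A major sixth down from A# is C# (letter C, 9 semitones down).
An augmented sixth down from C# is Eb (letter E, 10 semitones down).

Eb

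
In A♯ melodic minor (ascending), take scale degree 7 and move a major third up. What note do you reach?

Scale degree 7 of A# melodic minor (ascending) is G##.
A major third (4 semitones) above G## lands on the letter B, giving B##.

B##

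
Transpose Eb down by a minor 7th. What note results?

F

E down a major seventh is F, so the target letter is F.
From Eb, a minor seventh is 10 semitones down: F.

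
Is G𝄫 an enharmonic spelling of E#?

Yes

Gbb = pitch class 5 and E# = pitch class 5 — the same pitch class, so they are enharmonic equivalents.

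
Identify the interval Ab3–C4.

major third

Counting letters A–B–C gives a third.
Ab→C = 4 semitones, exactly the major third.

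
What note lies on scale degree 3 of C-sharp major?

The C# major scale runs C# D# E# F# G# A# B#.
Degree 3 is E#.

E#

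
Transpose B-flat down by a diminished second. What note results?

A#

A second below B lands on the letter A.
A diminished second spans 0 semitones, so Bb moves to pitch class 10. On the letter A that is A#.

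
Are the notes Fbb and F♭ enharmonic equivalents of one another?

Fbb is pitch class 3; Fb is pitch class 4.
The pitch classes differ (3 vs. 4), so they are not enharmonic equivalents.

No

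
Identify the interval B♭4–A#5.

The letter names run B→A, a span of 6 letter steps, so the interval is some kind of seventh.
Bb to A# is 12 semitones. A major seventh is 11, so 12 makes it augmented.

augmented seventh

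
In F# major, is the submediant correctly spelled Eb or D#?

Each scale degree takes a distinct letter name. Degree 6 of a scale on F must use the letter D.
D# and Eb are enharmonically the same pitch, but only D# uses the letter D, so it is the correct spelling here.

D#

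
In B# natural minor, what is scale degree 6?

Degree 6 takes the letter 5 steps above B, which is G.
In natural minor, degree 6 sits 8 semitones above the tonic. B# + 8 semitones is pitch class 8, spelled on G as G#.

G#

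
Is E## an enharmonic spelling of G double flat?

E## is pitch class 6; Gbb is pitch class 5.
The pitch classes differ (6 vs. 5), so they are not enharmonic equivalents.

No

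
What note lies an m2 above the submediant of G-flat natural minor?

The submediant of Gb natural minor is Ebb.
A minor second (1 semitone) above Ebb lands on the letter F, giving Fbb.

Fbb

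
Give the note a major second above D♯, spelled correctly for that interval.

D up a major second is E, so the target letter is E.
From D#, a major second is 2 semitones up: E#.

E#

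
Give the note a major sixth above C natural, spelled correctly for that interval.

A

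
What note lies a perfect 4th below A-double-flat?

A down a perfect fourth is E, so the target letter is E.
From Abb, a perfect fourth is 5 semitones down: Ebb.

Ebb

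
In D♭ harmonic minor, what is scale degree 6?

Bbb

The Db harmonic minor scale runs Db Eb Fb Gb Ab Bbb C.
Degree 6 is Bbb.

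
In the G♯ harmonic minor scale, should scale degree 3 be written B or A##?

B

Each scale degree takes a distinct letter name. Degree 3 of a scale on G must use the letter B.
B and A## are enharmonically the same pitch, but only B uses the letter B, so it is the correct spelling here.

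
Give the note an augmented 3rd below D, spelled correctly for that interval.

Bbb

A third below D lands on the letter B.
An augmented third spans 5 semitones, so D moves to pitch class 9. On the letter B that is Bbb.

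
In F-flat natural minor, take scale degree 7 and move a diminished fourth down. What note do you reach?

Bb

Scale degree 7 of Fb natural minor is Ebb.
A diminished fourth (4 semitones) below Ebb lands on the letter B, giving Bb.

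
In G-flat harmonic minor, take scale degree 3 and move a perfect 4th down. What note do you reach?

Fb

Scale degree 3 of Gb harmonic minor is Bbb.
A perfect fourth (5 semitones) below Bbb lands on the letter F, giving Fb.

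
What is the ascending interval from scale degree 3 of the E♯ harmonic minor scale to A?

minor second

Scale degree 3 of E# harmonic minor is G#.
G# up to A: letters G→A make it a second; 1 semitone makes it minor.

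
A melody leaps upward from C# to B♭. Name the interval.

diminished seventh

The letter names run C→B, a span of 6 letter steps, so the interval is some kind of seventh.
C# to Bb is 9 semitones. A major seventh is 11, so 9 makes it diminished.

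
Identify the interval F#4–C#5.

perfect fifth

The letter names run F→C, a span of 4 letter steps, so the interval is some kind of fifth.
F# to C# is 7 semitones. A perfect fifth is 7, so 7 makes it perfect.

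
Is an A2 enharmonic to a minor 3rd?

Yes

An augmented second spans 3 semitones; a minor third spans 3.
They are enharmonically equivalent.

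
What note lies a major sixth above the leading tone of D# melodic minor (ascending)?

A##

The leading tone of D# melodic minor (ascending) is C##.
A major sixth (9 semitones) above C## lands on the letter A, giving A##.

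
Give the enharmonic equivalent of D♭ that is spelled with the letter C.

C#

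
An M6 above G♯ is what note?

E#

A sixth above G lands on the letter E.
A major sixth spans 9 semitones, so G# moves to pitch class 5. On the letter E that is E#.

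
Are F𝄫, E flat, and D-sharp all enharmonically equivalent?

Fbb = pitch class 3 and Eb = pitch class 3 and D# = pitch class 3 — the same pitch class, so they are enharmonic equivalents.

Yes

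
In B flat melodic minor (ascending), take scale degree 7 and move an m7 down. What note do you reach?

Scale degree 7 of Bb melodic minor (ascending) is A.
A minor seventh (10 semitones) below A lands on the letter B, giving B.

B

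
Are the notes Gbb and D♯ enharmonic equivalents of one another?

Gbb is pitch class 5; D# is pitch class 3.
The pitch classes differ (5 vs. 3), so they are not enharmonic equivalents.

No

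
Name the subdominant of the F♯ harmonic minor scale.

Degree 4 takes the letter 3 steps above F, which is B.
In harmonic minor, degree 4 sits 5 semitones above the tonic. F# + 5 semitones is pitch class 11, spelled on B as B.

B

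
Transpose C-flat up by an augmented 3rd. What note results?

C up a major third is E, so the target letter is E.
From Cb, an augmented third is 5 semitones up: E.

E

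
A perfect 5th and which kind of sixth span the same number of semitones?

diminished

A perfect fifth spans 7 semitones.
A sixth spanning 7 semitones is diminished (the major sixth is 9).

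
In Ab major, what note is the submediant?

F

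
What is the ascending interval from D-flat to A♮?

augmented fifth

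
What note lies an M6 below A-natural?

A sixth below A lands on the letter C.
A major sixth spans 9 semitones, so A moves to pitch class 0. On the letter C that is C.

C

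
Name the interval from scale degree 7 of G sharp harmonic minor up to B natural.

diminished fourth

Scale degree 7 of G# harmonic minor is F##.
F## up to B: letters F→B make it a fourth; 4 semitones makes it diminished.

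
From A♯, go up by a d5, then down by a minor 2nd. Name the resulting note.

A diminished fifth up from A# is E (letter E, 6 semitones up).
A minor second down from E is D# (letter D, 1 semitone down).

D#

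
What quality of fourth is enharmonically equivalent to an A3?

perfect

An augmented third spans 5 semitones.
A fourth spanning 5 semitones is perfect (the perfect fourth is 5).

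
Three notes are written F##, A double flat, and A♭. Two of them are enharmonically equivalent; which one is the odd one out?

In 12-tone equal temperament, enharmonic equivalents share a pitch class. F## is pitch class 7; Abb is pitch class 7; Ab is pitch class 8.
F## and Abb share pitch class 7, while Ab is pitch class 8.

Ab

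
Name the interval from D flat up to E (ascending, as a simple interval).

Counting letters D–E gives a second.
Db→E = 3 semitones, 1 wider than the major second (2), so augmented.

augmented second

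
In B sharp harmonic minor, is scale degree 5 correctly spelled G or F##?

F##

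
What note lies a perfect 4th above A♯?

D#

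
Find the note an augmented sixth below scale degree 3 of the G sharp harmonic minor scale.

Db

Scale degree 3 of G# harmonic minor is B.
An augmented sixth (10 semitones) below B lands on the letter D, giving Db.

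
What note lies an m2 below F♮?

A second below F lands on the letter E.
A minor second spans 1 semitone, so F moves to pitch class 4. On the letter E that is E.

E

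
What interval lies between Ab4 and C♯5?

augmented third

Counting letters A–B–C gives a third.
Ab→C# = 5 semitones, 1 wider than the major third (4), so augmented.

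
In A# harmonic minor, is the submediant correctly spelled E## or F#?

F#

Each scale degree takes a distinct letter name. Degree 6 of a scale on A must use the letter F.
F# and E## are enharmonically the same pitch, but only F# uses the letter F, so it is the correct spelling here.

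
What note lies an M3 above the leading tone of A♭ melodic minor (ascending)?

B

The leading tone of Ab melodic minor (ascending) is G.
A major third (4 semitones) above G lands on the letter B, giving B.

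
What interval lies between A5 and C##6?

augmented third

The letter names run A→C, a span of 2 letter steps, so the interval is some kind of third.
A to C## is 5 semitones. A major third is 4, so 5 makes it augmented.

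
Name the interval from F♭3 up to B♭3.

augmented fourth

The letter names run F→B, a span of 3 letter steps, so the interval is some kind of fourth.
Fb to Bb is 6 semitones. A perfect fourth is 5, so 6 makes it augmented.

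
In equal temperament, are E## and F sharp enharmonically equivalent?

E## = pitch class 6 and F# = pitch class 6 — the same pitch class, so they are enharmonic equivalents.

Yes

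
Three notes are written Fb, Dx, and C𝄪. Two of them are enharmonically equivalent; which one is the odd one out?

C##

In 12-tone equal temperament, enharmonic equivalents share a pitch class. Fb is pitch class 4; D## is pitch class 4; C## is pitch class 2.
Fb and D## share pitch class 4, while C## is pitch class 2.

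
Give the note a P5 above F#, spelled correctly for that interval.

F up a perfect fifth is C, so the target letter is C.
From F#, a perfect fifth is 7 semitones up: C#.

C#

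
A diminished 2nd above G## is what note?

G up a major second is A, so the target letter is A.
From G##, a diminished second is 0 semitones up: A.

A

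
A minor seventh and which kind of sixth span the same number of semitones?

A minor seventh spans 10 semitones.
A sixth spanning 10 semitones is augmented (the major sixth is 9).

augmented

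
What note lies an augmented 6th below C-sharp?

A sixth below C lands on the letter E.
An augmented sixth spans 10 semitones, so C# moves to pitch class 3. On the letter E that is Eb.

Eb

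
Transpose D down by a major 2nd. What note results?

D down a major second is C, so the target letter is C.
From D, a major second is 2 semitones down: C.

C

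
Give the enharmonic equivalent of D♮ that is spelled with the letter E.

Plain E sits 2 semitones above D, so on the letter E the same pitch needs a double flat: Ebb.

Ebb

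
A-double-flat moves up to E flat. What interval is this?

Counting letters A–B–C–D–E gives a fifth.
Abb→Eb = 8 semitones, 1 wider than the perfect fifth (7), so augmented.

augmented fifth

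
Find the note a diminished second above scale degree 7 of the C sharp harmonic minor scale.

C

Scale degree 7 of C# harmonic minor is B#.
A diminished second (0 semitones) above B# lands on the letter C, giving C.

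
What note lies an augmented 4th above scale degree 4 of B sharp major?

Scale degree 4 of B# major is E#.
An augmented fourth (6 semitones) above E# lands on the letter A, giving A##.

A##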